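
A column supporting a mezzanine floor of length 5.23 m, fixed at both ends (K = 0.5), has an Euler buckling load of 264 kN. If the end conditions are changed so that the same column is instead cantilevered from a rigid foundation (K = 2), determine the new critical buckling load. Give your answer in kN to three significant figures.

P_cr ∝ 1/K², so P_cr,new = P_cr,old × (K_old/K_new)² = 264 × (0.5/2)²
= 264 × 0.06250 = 16.5 kN

P_cr ≈ 16.5 kN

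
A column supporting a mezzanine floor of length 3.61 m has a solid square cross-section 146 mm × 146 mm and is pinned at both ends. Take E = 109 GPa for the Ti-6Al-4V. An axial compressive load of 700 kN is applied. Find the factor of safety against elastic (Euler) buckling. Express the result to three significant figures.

n ≈ 4.47

I = a⁴/12 = 146⁴/12 = 3.786×10^7 mm⁴
I = 3.786×10^7 mm⁴ = 3.786×10^-5 m⁴
Effective length L_e = K·L = 1 × 3.61 = 3.610 m
P_cr = π²EI / L_e² = π² × 109×10⁹ × 3.786×10^-5 / 3.610² = 3.126×10^6 N
Factor of safety n = P_cr / P = 3125.7 / 700 = 4.47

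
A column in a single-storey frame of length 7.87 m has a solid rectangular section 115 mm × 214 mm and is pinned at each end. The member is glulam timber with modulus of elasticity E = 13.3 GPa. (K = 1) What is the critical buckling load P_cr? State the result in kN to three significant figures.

Buckling occurs about the weak axis: I_min = h·b³/12 with b = 115 mm (the shorter side).
I_min = 214×115³/12 = 2.712×10^7 mm⁴
I = 2.712×10^7 mm⁴ = 2.712×10^-5 m⁴
Effective length L_e = K·L = 1 × 7.87 = 7.870 m
P_cr = π²EI / L_e² = π² × 13.3×10⁹ × 2.712×10^-5 / 7.870² = 5.748×10^4 N

P_cr ≈ 57.5 kN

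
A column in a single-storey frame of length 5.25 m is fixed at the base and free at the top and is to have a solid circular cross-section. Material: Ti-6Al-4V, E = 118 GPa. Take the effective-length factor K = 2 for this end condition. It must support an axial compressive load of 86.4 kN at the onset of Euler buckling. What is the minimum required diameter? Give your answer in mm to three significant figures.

d ≈ 114 mm

L_e = K·L = 2 × 5.25 = 10.50 m
Required I = P_cr·L_e²/(π²E) = 8.640×10^4 × 10.50² / (π² × 1.18×10^11) = 8.179×10^-6 m⁴
I_req = 8.179×10^6 mm⁴
Solid circle: I = πd⁴/64  ⇒  d = (64I/π)^(1/4) = (64×8.179×10^6/π)^(1/4) = 114 mm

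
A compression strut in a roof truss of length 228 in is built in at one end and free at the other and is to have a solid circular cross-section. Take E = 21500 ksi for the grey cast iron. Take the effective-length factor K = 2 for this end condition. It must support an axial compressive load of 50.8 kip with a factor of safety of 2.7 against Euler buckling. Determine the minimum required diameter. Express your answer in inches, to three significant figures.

d ≈ 7.23 in

Required P_cr = n·P = 2.7 × 50.8 = 137.2 kip
L_e = K·L = 2 × 228 = 456.0 in
Required I = P_cr·L_e²/(π²E) = 1.372×10^5 × 456.0² / (π² × 2.15×10^7) = 134.4 in⁴
Solid circle: I = πd⁴/64  ⇒  d = (64I/π)^(1/4) = (64×134.4/π)^(1/4) = 7.23 in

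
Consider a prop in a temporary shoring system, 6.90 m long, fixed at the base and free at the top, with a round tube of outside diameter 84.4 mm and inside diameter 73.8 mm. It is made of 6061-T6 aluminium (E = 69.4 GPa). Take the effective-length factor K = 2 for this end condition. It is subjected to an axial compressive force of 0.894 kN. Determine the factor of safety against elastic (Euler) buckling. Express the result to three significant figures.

n ≈ 4.16

d_o = 84.4 mm, d_i = 73.8 mm
I = π(d_o⁴ − d_i⁴)/64 = π(84.4⁴ − 73.80⁴)/64 = 1.035×10^6 mm⁴
I = 1.035×10^6 mm⁴ = 1.035×10^-6 m⁴
Effective length L_e = K·L = 2 × 6.90 = 13.80 m
P_cr = π²EI / L_e² = π² × 69.4×10⁹ × 1.035×10^-6 / 13.80² = 3.721×10^3 N
Factor of safety n = P_cr / P = 3.7214 / 0.894 = 4.16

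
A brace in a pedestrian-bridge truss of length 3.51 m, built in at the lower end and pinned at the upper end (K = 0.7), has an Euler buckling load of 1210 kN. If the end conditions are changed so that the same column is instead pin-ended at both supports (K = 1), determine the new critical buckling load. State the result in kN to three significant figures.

P_cr ∝ 1/K², so P_cr,new = P_cr,old × (K_old/K_new)² = 1210 × (0.7/1)²
= 1210 × 0.4900 = 593 kN

P_cr ≈ 593 kN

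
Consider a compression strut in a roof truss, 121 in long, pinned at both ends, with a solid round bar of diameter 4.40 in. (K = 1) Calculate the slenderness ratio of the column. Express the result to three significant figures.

λ ≈ 110

For a solid circle r = d/4 = 4.40/4 = 1.100 in
L_e = K·L = 1 × 121 = 121.0 in
λ = L_e / r_min = 121.00 / 1.100 = 110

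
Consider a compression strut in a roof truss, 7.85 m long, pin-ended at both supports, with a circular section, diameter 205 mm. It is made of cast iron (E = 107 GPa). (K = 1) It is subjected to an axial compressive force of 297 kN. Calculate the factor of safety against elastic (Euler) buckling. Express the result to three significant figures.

n ≈ 5.00

I = πd⁴/64 = π×205⁴/64 = 8.669×10^7 mm⁴
I = 8.669×10^7 mm⁴ = 8.669×10^-5 m⁴
Effective length L_e = K·L = 1 × 7.85 = 7.850 m
P_cr = π²EI / L_e² = π² × 107×10⁹ × 8.669×10^-5 / 7.850² = 1.486×10^6 N
Factor of safety n = P_cr / P = 1485.7 / 297 = 5.00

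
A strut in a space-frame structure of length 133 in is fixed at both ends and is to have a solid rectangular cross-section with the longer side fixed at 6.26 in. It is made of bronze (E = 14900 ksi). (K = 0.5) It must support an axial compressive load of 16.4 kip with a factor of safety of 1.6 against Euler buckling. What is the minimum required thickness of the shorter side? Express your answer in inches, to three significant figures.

Required P_cr = n·P = 1.6 × 16.4 = 26.24 kip
L_e = K·L = 0.5 × 133 = 66.50 in
Required I = P_cr·L_e²/(π²E) = 2.624×10^4 × 66.50² / (π² × 1.49×10^7) = 0.7891 in⁴
Rectangle, weak axis: I_min = h·b³/12 with h = 6.26 in fixed  ⇒  b = (12I/h)^(1/3) = 1.15 in

b ≈ 1.15 in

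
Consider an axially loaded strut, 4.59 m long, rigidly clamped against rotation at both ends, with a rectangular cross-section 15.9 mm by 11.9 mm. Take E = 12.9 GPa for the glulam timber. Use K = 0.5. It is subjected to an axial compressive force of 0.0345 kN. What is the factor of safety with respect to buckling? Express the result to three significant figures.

n ≈ 1.56

Buckling occurs about the weak axis: I_min = h·b³/12 with b = 11.9 mm (the shorter side).
I_min = 15.9×11.9³/12 = 2.233×10^3 mm⁴
I = 2.233×10^3 mm⁴ = 2.233×10^-9 m⁴
Effective length L_e = K·L = 0.5 × 4.59 = 2.295 m
P_cr = π²EI / L_e² = π² × 12.9×10⁹ × 2.233×10^-9 / 2.295² = 53.97 N
Factor of safety n = P_cr / P = 0.053974 / 0.0345 = 1.56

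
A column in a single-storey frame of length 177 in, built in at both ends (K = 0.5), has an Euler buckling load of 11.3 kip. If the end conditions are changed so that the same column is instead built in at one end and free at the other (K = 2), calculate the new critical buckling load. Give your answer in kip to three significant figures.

P_cr ∝ 1/K², so P_cr,new = P_cr,old × (K_old/K_new)² = 11.3 × (0.5/2)²
= 11.3 × 0.06250 = 0.706 kip

P_cr ≈ 0.706 kip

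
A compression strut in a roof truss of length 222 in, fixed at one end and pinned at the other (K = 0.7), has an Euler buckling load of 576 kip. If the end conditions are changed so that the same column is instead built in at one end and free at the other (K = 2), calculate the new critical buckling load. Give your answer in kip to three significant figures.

P_cr ∝ 1/K², so P_cr,new = P_cr,old × (K_old/K_new)² = 576 × (0.7/2)²
= 576 × 0.1225 = 70.6 kip

P_cr ≈ 70.6 kip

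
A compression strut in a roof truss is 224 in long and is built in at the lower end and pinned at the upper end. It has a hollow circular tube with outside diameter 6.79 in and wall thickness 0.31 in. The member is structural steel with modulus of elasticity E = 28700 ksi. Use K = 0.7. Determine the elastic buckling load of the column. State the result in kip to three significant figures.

P_cr ≈ 382 kip

Inner diameter d_i = 6.79 − 2×0.31 = 6.170 in
I = π(d_o⁴ − d_i⁴)/64 = π(6.79⁴ − 6.170⁴)/64 = 33.20 in⁴
Effective length L_e = K·L = 0.7 × 224 = 156.8 in
P_cr = π²EI / L_e² = π² × 28700×10³ × 33.20 / 156.8² = 3.825×10^5 lb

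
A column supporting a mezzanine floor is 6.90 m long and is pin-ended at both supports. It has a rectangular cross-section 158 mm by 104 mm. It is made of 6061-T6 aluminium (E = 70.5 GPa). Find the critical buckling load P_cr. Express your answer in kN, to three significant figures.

P_cr ≈ 216 kN

Buckling occurs about the weak axis: I_min = h·b³/12 with b = 104 mm (the shorter side).
I_min = 158×104³/12 = 1.481×10^7 mm⁴
I = 1.481×10^7 mm⁴ = 1.481×10^-5 m⁴
Effective length L_e = K·L = 1 × 6.90 = 6.900 m
P_cr = π²EI / L_e² = π² × 70.5×10⁹ × 1.481×10^-5 / 6.900² = 2.165×10^5 N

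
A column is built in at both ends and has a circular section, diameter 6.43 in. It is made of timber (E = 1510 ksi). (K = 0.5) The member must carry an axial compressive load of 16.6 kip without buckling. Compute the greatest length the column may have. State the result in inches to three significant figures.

L_max ≈ 549 in

I = πd⁴/64 = π×6.43⁴/64 = 83.91 in⁴
At the buckling limit P_cr = P = 1.660×10^4 lb
From P_cr = π²EI/(K·L)²:  L = (1/K)·√(π²EI/P_cr) = (1/0.5)·√(π²×1.51×10^6×83.91/1.660×10^4)
L = 549 in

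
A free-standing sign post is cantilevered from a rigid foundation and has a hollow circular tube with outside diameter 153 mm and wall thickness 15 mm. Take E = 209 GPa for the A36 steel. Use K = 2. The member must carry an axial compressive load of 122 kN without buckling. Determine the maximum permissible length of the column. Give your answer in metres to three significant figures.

Inner diameter d_i = 153 − 2×15 = 123.0 mm
I = π(d_o⁴ − d_i⁴)/64 = π(153⁴ − 123.0⁴)/64 = 1.566×10^7 mm⁴
I = 1.566×10^-5 m⁴
At the buckling limit P_cr = P = 1.220×10^5 N
From P_cr = π²EI/(K·L)²:  L = (1/K)·√(π²EI/P_cr) = (1/2)·√(π²×2.09×10^11×1.566×10^-5/1.220×10^5)
L = 8.14 m

L_max ≈ 8.14 m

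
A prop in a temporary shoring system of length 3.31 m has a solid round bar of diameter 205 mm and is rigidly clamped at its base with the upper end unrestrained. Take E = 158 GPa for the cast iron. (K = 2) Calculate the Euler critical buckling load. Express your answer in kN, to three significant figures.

I = πd⁴/64 = π×205⁴/64 = 8.669×10^7 mm⁴
I = 8.669×10^7 mm⁴ = 8.669×10^-5 m⁴
Effective length L_e = K·L = 2 × 3.31 = 6.620 m
P_cr = π²EI / L_e² = π² × 158×10⁹ × 8.669×10^-5 / 6.620² = 3.085×10^6 N

P_cr ≈ 3080 kN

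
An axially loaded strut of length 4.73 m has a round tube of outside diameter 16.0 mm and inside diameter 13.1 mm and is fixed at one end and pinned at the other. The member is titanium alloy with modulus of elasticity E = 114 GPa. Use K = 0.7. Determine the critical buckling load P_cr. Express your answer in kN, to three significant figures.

P_cr ≈ 0.182 kN

d_o = 16.0 mm, d_i = 13.1 mm
I = π(d_o⁴ − d_i⁴)/64 = π(16.0⁴ − 13.10⁴)/64 = 1.771×10^3 mm⁴
I = 1.771×10^3 mm⁴ = 1.771×10^-9 m⁴
Effective length L_e = K·L = 0.7 × 4.73 = 3.311 m
P_cr = π²EI / L_e² = π² × 114×10⁹ × 1.771×10^-9 / 3.311² = 181.8 N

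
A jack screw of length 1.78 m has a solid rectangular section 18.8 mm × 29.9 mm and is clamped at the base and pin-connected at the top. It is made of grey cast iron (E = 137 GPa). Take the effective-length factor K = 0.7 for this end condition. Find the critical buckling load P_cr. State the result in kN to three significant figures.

P_cr ≈ 14.4 kN

Buckling occurs about the weak axis: I_min = h·b³/12 with b = 18.8 mm (the shorter side).
I_min = 29.9×18.8³/12 = 1.656×10^4 mm⁴
I = 1.656×10^4 mm⁴ = 1.656×10^-8 m⁴
Effective length L_e = K·L = 0.7 × 1.78 = 1.246 m
P_cr = π²EI / L_e² = π² × 137×10⁹ × 1.656×10^-8 / 1.246² = 1.442×10^4 N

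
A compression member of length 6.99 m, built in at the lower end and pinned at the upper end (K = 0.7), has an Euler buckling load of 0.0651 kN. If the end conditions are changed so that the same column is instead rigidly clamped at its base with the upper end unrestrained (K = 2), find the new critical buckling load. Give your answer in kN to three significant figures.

P_cr ∝ 1/K², so P_cr,new = P_cr,old × (K_old/K_new)² = 0.0651 × (0.7/2)²
= 0.0651 × 0.1225 = 0.00797 kN

P_cr ≈ 0.00797 kN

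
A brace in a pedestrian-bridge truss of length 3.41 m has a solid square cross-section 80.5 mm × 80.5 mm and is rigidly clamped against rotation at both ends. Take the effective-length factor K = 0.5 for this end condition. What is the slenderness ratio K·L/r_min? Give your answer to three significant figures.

λ ≈ 73.4

For a square r = a/√12 = 80.5/√12 = 23.24 mm
L_e = K·L = 0.5 × 3.41 m = 1.705 m = 1705.0 mm
λ = L_e / r_min = 1705.0 / 23.24 = 73.4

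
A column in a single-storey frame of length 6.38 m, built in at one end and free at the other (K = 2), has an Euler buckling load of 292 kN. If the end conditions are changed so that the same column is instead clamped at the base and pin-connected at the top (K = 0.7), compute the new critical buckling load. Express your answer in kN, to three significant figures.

P_cr ∝ 1/K², so P_cr,new = P_cr,old × (K_old/K_new)² = 292 × (2/0.7)²
= 292 × 8.163 = 2380 kN

P_cr ≈ 2380 kN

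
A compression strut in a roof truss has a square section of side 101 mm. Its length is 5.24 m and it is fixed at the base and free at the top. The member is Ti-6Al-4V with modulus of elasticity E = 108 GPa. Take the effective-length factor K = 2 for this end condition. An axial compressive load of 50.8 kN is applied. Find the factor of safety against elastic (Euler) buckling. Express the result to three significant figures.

I = a⁴/12 = 101⁴/12 = 8.672×10^6 mm⁴
I = 8.672×10^6 mm⁴ = 8.672×10^-6 m⁴
Effective length L_e = K·L = 2 × 5.24 = 10.48 m
P_cr = π²EI / L_e² = π² × 108×10⁹ × 8.672×10^-6 / 10.48² = 8.416×10^4 N
Factor of safety n = P_cr / P = 84.160 / 50.8 = 1.66

n ≈ 1.66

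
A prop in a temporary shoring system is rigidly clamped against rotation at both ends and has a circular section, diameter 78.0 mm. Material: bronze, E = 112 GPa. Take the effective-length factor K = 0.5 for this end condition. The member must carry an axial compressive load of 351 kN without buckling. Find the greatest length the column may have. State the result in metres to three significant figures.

L_max ≈ 4.78 m

I = πd⁴/64 = π×78.0⁴/64 = 1.817×10^6 mm⁴
I = 1.817×10^-6 m⁴
At the buckling limit P_cr = P = 3.510×10^5 N
From P_cr = π²EI/(K·L)²:  L = (1/K)·√(π²EI/P_cr) = (1/0.5)·√(π²×1.12×10^11×1.817×10^-6/3.510×10^5)
L = 4.78 m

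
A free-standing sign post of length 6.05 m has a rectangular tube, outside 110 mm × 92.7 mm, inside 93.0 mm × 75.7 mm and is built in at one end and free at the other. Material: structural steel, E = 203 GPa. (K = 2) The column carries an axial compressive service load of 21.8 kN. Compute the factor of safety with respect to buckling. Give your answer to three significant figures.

n ≈ 2.47

Weak-axis I_min = (h_o·b_o³ − h_i·b_i³)/12 with b_o = 92.7, b_i = 75.70 mm (shorter outer/inner sides).
I_min = (110×92.7³ − 93.00×75.70³)/12 = 3.940×10^6 mm⁴
I = 3.940×10^6 mm⁴ = 3.940×10^-6 m⁴
Effective length L_e = K·L = 2 × 6.05 = 12.10 m
P_cr = π²EI / L_e² = π² × 203×10⁹ × 3.940×10^-6 / 12.10² = 5.392×10^4 N
Factor of safety n = P_cr / P = 53.919 / 21.8 = 2.47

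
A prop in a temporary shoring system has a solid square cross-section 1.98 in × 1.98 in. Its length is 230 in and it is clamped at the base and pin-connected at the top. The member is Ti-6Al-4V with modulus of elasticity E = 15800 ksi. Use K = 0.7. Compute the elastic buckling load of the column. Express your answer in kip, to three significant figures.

P_cr ≈ 7.71 kip

I = a⁴/12 = 1.98⁴/12 = 1.281 in⁴
Effective length L_e = K·L = 0.7 × 230 = 161.0 in
P_cr = π²EI / L_e² = π² × 15800×10³ × 1.281 / 161.0² = 7.705×10^3 lb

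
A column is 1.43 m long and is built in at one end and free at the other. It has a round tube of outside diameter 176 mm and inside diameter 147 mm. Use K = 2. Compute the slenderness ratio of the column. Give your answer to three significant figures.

λ ≈ 49.9

d_o = 176 mm, d_i = 147 mm
I = π(d_o⁴ − d_i⁴)/64 = π(176⁴ − 147.0⁴)/64 = 2.418×10^7 mm⁴
A = 7.357×10^3 mm²;  r_min = √(I/A) = √(2.418×10^7/7.357×10^3) = 57.33 mm
L_e = K·L = 2 × 1.43 m = 2.860 m = 2860.0 mm
λ = L_e / r_min = 2860.0 / 57.33 = 49.9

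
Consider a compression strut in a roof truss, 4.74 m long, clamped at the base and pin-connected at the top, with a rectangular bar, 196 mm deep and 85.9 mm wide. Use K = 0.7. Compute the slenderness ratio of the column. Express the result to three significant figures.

For a rectangle r_min = b/√12 = 85.9/√12 = 24.80 mm
L_e = K·L = 0.7 × 4.74 m = 3.318 m = 3318.0 mm
λ = L_e / r_min = 3318.0 / 24.80 = 134

λ ≈ 134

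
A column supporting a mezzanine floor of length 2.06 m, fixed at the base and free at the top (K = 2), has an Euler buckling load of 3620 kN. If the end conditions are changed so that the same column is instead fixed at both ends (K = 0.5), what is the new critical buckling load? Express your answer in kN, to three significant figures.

P_cr ≈ 57900 kN

P_cr ∝ 1/K², so P_cr,new = P_cr,old × (K_old/K_new)² = 3620 × (2/0.5)²
= 3620 × 16.00 = 57900 kN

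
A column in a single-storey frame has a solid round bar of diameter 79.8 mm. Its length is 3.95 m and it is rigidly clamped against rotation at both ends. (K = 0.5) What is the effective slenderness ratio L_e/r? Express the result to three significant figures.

λ ≈ 99.0

For a solid circle r = d/4 = 79.8/4 = 19.95 mm
L_e = K·L = 0.5 × 3.95 m = 1.975 m = 1975.0 mm
λ = L_e / r_min = 1975.0 / 19.95 = 99.0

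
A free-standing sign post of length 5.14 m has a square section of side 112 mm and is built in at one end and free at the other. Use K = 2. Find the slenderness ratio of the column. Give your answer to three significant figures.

I = a⁴/12 = 112⁴/12 = 1.311×10^7 mm⁴
A = 1.254×10^4 mm²;  r_min = √(I/A) = √(1.311×10^7/1.254×10^4) = 32.33 mm
L_e = K·L = 2 × 5.14 m = 10.28 m = 10280 mm
λ = L_e / r_min = 10280 / 32.33 = 318

λ ≈ 318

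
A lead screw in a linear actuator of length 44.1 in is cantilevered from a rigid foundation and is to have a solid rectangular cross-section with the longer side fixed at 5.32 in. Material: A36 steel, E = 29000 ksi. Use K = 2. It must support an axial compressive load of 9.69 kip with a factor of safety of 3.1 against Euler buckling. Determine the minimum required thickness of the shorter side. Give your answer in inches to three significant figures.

Required P_cr = n·P = 3.1 × 9.69 = 30.04 kip
L_e = K·L = 2 × 44.1 = 88.20 in
Required I = P_cr·L_e²/(π²E) = 3.004×10^4 × 88.20² / (π² × 2.90×10^7) = 0.8164 in⁴
Rectangle, weak axis: I_min = h·b³/12 with h = 5.32 in fixed  ⇒  b = (12I/h)^(1/3) = 1.23 in

b ≈ 1.23 in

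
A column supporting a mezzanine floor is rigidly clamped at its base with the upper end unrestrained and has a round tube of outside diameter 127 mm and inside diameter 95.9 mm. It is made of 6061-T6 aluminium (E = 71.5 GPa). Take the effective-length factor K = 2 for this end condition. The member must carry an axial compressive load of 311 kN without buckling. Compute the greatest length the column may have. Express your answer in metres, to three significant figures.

d_o = 127 mm, d_i = 95.9 mm
I = π(d_o⁴ − d_i⁴)/64 = π(127⁴ − 95.90⁴)/64 = 8.618×10^6 mm⁴
I = 8.618×10^-6 m⁴
At the buckling limit P_cr = P = 3.110×10^5 N
From P_cr = π²EI/(K·L)²:  L = (1/K)·√(π²EI/P_cr) = (1/2)·√(π²×7.15×10^10×8.618×10^-6/3.110×10^5)
L = 2.21 m

L_max ≈ 2.21 m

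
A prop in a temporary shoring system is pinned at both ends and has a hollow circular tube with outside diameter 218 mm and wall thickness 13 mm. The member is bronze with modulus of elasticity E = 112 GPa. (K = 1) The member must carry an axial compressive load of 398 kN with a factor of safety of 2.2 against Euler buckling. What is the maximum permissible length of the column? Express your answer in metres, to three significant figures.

Inner diameter d_i = 218 − 2×13 = 192.0 mm
I = π(d_o⁴ − d_i⁴)/64 = π(218⁴ − 192.0⁴)/64 = 4.416×10^7 mm⁴
I = 4.416×10^-5 m⁴
Required critical load P_cr = n·P = 2.2 × 398 = 875.6 kN = 8.756×10^5 N
From P_cr = π²EI/(K·L)²:  L = (1/K)·√(π²EI/P_cr) = (1/1)·√(π²×1.12×10^11×4.416×10^-5/8.756×10^5)
L = 7.47 m

L_max ≈ 7.47 m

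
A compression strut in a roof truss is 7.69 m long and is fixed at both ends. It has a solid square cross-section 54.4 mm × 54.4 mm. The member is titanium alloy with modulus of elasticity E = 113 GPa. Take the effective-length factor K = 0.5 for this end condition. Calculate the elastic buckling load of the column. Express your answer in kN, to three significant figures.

I = a⁴/12 = 54.4⁴/12 = 7.298×10^5 mm⁴
I = 7.298×10^5 mm⁴ = 7.298×10^-7 m⁴
Effective length L_e = K·L = 0.5 × 7.69 = 3.845 m
P_cr = π²EI / L_e² = π² × 113×10⁹ × 7.298×10^-7 / 3.845² = 5.506×10^4 N

P_cr ≈ 55.1 kN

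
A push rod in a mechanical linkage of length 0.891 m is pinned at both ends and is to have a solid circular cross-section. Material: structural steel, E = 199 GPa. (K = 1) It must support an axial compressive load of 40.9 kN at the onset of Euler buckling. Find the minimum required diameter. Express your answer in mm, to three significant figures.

d ≈ 24.1 mm

L_e = K·L = 1 × 0.891 = 0.8910 m
Required I = P_cr·L_e²/(π²E) = 4.090×10^4 × 0.8910² / (π² × 1.99×10^11) = 1.653×10^-8 m⁴
I_req = 1.653×10^4 mm⁴
Solid circle: I = πd⁴/64  ⇒  d = (64I/π)^(1/4) = (64×1.653×10^4/π)^(1/4) = 24.1 mm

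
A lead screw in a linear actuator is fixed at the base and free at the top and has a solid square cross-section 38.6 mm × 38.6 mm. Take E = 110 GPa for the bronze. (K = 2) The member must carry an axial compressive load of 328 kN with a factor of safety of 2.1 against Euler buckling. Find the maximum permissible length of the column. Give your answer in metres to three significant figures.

I = a⁴/12 = 38.6⁴/12 = 1.850×10^5 mm⁴
I = 1.850×10^-7 m⁴
Required critical load P_cr = n·P = 2.1 × 328 = 688.8 kN = 6.888×10^5 N
From P_cr = π²EI/(K·L)²:  L = (1/K)·√(π²EI/P_cr) = (1/2)·√(π²×1.10×10^11×1.850×10^-7/6.888×10^5)
L = 0.270 m

L_max ≈ 0.270 m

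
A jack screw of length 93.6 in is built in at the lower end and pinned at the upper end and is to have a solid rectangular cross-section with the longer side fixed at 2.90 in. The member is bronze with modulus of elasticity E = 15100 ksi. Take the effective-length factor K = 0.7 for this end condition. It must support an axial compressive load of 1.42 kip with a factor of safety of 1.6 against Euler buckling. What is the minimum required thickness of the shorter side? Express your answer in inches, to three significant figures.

b ≈ 0.647 in

Required P_cr = n·P = 1.6 × 1.42 = 2.272 kip
L_e = K·L = 0.7 × 93.6 = 65.52 in
Required I = P_cr·L_e²/(π²E) = 2.272×10^3 × 65.52² / (π² × 1.51×10^7) = 6.545×10^-2 in⁴
Rectangle, weak axis: I_min = h·b³/12 with h = 2.90 in fixed  ⇒  b = (12I/h)^(1/3) = 0.647 in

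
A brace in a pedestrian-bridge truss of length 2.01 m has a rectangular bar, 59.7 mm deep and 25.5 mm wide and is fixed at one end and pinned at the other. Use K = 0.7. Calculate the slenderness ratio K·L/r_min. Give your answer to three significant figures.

λ ≈ 191

Buckling occurs about the weak axis: I_min = h·b³/12 with b = 25.5 mm (the shorter side).
I_min = 59.7×25.5³/12 = 8.249×10^4 mm⁴
A = 1.522×10^3 mm²;  r_min = √(I/A) = √(8.249×10^4/1.522×10^3) = 7.361 mm
L_e = K·L = 0.7 × 2.01 m = 1.407 m = 1407.0 mm
λ = L_e / r_min = 1407.0 / 7.361 = 191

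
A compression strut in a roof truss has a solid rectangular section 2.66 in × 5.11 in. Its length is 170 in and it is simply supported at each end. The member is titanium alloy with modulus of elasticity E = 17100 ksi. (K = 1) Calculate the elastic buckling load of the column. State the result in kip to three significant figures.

P_cr ≈ 46.8 kip

Buckling occurs about the weak axis: I_min = h·b³/12 with b = 2.66 in (the shorter side).
I_min = 5.11×2.66³/12 = 8.015 in⁴
Effective length L_e = K·L = 1 × 170 = 170.0 in
P_cr = π²EI / L_e² = π² × 17100×10³ × 8.015 / 170.0² = 4.680×10^4 lb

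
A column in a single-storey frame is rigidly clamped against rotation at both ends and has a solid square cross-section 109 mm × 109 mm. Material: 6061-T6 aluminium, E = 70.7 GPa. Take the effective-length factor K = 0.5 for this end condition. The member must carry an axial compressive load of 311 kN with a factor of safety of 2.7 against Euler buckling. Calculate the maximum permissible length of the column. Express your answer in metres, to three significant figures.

I = a⁴/12 = 109⁴/12 = 1.176×10^7 mm⁴
I = 1.176×10^-5 m⁴
Required critical load P_cr = n·P = 2.7 × 311 = 839.7 kN = 8.397×10^5 N
From P_cr = π²EI/(K·L)²:  L = (1/K)·√(π²EI/P_cr) = (1/0.5)·√(π²×7.07×10^10×1.176×10^-5/8.397×10^5)
L = 6.25 m

L_max ≈ 6.25 m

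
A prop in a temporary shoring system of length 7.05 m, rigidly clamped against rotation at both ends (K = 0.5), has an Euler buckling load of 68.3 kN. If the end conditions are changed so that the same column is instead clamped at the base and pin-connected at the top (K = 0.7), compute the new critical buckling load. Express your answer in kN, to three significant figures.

P_cr ∝ 1/K², so P_cr,new = P_cr,old × (K_old/K_new)² = 68.3 × (0.5/0.7)²
= 68.3 × 0.5102 = 34.8 kN

P_cr ≈ 34.8 kN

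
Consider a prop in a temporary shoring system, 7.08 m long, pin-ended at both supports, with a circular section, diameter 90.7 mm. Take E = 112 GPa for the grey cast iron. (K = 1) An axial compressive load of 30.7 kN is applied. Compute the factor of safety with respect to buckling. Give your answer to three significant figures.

I = πd⁴/64 = π×90.7⁴/64 = 3.322×10^6 mm⁴
I = 3.322×10^6 mm⁴ = 3.322×10^-6 m⁴
Effective length L_e = K·L = 1 × 7.08 = 7.080 m
P_cr = π²EI / L_e² = π² × 112×10⁹ × 3.322×10^-6 / 7.080² = 7.326×10^4 N
Factor of safety n = P_cr / P = 73.257 / 30.7 = 2.39

n ≈ 2.39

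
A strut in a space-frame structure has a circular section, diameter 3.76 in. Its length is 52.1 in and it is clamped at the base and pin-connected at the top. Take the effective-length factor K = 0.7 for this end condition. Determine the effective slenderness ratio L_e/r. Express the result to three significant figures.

λ ≈ 38.8

For a solid circle r = d/4 = 3.76/4 = 0.9400 in
L_e = K·L = 0.7 × 52.1 = 36.47 in
λ = L_e / r_min = 36.470 / 0.9400 = 38.8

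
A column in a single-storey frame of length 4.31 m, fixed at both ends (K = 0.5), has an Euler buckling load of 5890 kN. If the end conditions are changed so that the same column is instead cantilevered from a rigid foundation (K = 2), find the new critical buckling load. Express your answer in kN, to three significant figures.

P_cr ∝ 1/K², so P_cr,new = P_cr,old × (K_old/K_new)² = 5890 × (0.5/2)²
= 5890 × 0.06250 = 368 kN

P_cr ≈ 368 kN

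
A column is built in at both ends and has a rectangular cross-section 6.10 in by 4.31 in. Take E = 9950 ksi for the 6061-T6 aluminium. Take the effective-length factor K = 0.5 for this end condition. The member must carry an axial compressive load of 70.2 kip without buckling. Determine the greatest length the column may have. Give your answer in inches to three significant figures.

L_max ≈ 477 in

Buckling occurs about the weak axis: I_min = h·b³/12 with b = 4.31 in (the shorter side).
I_min = 6.10×4.31³/12 = 40.70 in⁴
At the buckling limit P_cr = P = 7.020×10^4 lb
From P_cr = π²EI/(K·L)²:  L = (1/K)·√(π²EI/P_cr) = (1/0.5)·√(π²×9.95×10^6×40.70/7.020×10^4)
L = 477 in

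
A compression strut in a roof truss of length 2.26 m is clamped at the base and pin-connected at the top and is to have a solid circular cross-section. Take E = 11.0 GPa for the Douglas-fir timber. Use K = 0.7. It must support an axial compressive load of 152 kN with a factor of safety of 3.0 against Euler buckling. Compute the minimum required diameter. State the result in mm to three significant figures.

d ≈ 121 mm

Required P_cr = n·P = 3.0 × 152 = 456.0 kN
L_e = K·L = 0.7 × 2.26 = 1.582 m
Required I = P_cr·L_e²/(π²E) = 4.560×10^5 × 1.582² / (π² × 1.10×10^10) = 1.051×10^-5 m⁴
I_req = 1.051×10^7 mm⁴
Solid circle: I = πd⁴/64  ⇒  d = (64I/π)^(1/4) = (64×1.051×10^7/π)^(1/4) = 121 mm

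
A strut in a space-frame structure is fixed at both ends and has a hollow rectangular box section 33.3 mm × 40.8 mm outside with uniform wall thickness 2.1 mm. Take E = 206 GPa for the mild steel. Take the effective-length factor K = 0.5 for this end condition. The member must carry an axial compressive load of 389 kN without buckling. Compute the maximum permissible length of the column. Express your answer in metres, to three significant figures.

Inner dimensions: h_i = 40.8 − 2×2.1 = 36.60 mm, b_i = 33.3 − 2×2.1 = 29.10 mm
Weak-axis I_min = (h_o·b_o³ − h_i·b_i³)/12 with b_o = 33.3, b_i = 29.10 mm (shorter outer/inner sides).
I_min = (40.8×33.3³ − 36.60×29.10³)/12 = 5.039×10^4 mm⁴
I = 5.039×10^-8 m⁴
At the buckling limit P_cr = P = 3.890×10^5 N
From P_cr = π²EI/(K·L)²:  L = (1/K)·√(π²EI/P_cr) = (1/0.5)·√(π²×2.06×10^11×5.039×10^-8/3.890×10^5)
L = 1.03 m

L_max ≈ 1.03 m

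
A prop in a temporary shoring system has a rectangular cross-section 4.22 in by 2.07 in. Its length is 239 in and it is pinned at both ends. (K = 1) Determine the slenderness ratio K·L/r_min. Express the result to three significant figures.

λ ≈ 400

For a rectangle r_min = b/√12 = 2.07/√12 = 0.5976 in
L_e = K·L = 1 × 239 = 239.0 in
λ = L_e / r_min = 239.00 / 0.5976 = 400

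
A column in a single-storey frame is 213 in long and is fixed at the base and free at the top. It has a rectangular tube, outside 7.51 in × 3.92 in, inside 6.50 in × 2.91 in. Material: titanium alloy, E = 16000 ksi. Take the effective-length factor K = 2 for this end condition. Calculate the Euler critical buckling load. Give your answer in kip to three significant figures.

Weak-axis I_min = (h_o·b_o³ − h_i·b_i³)/12 with b_o = 3.92, b_i = 2.910 in (shorter outer/inner sides).
I_min = (7.51×3.92³ − 6.500×2.910³)/12 = 24.35 in⁴
Effective length L_e = K·L = 2 × 213 = 426.0 in
P_cr = π²EI / L_e² = π² × 16000×10³ × 24.35 / 426.0² = 2.119×10^4 lb

P_cr ≈ 21.2 kip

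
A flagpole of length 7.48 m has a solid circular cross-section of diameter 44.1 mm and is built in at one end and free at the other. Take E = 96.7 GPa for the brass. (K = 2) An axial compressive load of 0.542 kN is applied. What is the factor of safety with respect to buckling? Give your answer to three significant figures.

n ≈ 1.46

I = πd⁴/64 = π×44.1⁴/64 = 1.857×10^5 mm⁴
I = 1.857×10^5 mm⁴ = 1.857×10^-7 m⁴
Effective length L_e = K·L = 2 × 7.48 = 14.96 m
P_cr = π²EI / L_e² = π² × 96.7×10⁹ × 1.857×10^-7 / 14.96² = 791.7 N
Factor of safety n = P_cr / P = 0.79175 / 0.542 = 1.46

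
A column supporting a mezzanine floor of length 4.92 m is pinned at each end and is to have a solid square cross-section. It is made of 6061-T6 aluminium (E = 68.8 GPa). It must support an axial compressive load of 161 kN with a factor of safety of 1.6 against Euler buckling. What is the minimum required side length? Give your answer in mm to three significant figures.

Required P_cr = n·P = 1.6 × 161 = 257.6 kN
L_e = K·L = 1 × 4.92 = 4.920 m
Required I = P_cr·L_e²/(π²E) = 2.576×10^5 × 4.920² / (π² × 6.88×10^10) = 9.183×10^-6 m⁴
I_req = 9.183×10^6 mm⁴
Solid square: I = a⁴/12  ⇒  a = (12I)^(1/4) = (12×9.183×10^6)^(1/4) = 102 mm

a ≈ 102 mm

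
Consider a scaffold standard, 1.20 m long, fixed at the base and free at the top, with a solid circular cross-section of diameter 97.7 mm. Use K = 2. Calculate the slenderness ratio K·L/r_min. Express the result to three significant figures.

For a solid circle r = d/4 = 97.7/4 = 24.42 mm
L_e = K·L = 2 × 1.20 m = 2.400 m = 2400.0 mm
λ = L_e / r_min = 2400.0 / 24.42 = 98.3

λ ≈ 98.3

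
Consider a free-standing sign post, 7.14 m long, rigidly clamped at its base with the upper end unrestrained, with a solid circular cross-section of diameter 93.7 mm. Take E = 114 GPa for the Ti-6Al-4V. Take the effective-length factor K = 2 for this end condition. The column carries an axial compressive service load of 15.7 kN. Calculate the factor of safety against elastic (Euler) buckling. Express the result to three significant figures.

n ≈ 1.33

I = πd⁴/64 = π×93.7⁴/64 = 3.784×10^6 mm⁴
I = 3.784×10^6 mm⁴ = 3.784×10^-6 m⁴
Effective length L_e = K·L = 2 × 7.14 = 14.28 m
P_cr = π²EI / L_e² = π² × 114×10⁹ × 3.784×10^-6 / 14.28² = 2.088×10^4 N
Factor of safety n = P_cr / P = 20.877 / 15.7 = 1.33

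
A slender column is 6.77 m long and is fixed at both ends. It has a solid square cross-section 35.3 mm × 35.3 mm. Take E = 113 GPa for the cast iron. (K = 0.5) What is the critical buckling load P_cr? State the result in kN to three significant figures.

I = a⁴/12 = 35.3⁴/12 = 1.294×10^5 mm⁴
I = 1.294×10^5 mm⁴ = 1.294×10^-7 m⁴
Effective length L_e = K·L = 0.5 × 6.77 = 3.385 m
P_cr = π²EI / L_e² = π² × 113×10⁹ × 1.294×10^-7 / 3.385² = 1.259×10^4 N

P_cr ≈ 12.6 kN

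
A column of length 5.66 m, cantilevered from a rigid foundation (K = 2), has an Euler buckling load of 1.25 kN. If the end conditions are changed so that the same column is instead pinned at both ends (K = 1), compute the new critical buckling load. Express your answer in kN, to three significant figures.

P_cr ≈ 5.00 kN

P_cr ∝ 1/K², so P_cr,new = P_cr,old × (K_old/K_new)² = 1.25 × (2/1)²
= 1.25 × 4.000 = 5.00 kN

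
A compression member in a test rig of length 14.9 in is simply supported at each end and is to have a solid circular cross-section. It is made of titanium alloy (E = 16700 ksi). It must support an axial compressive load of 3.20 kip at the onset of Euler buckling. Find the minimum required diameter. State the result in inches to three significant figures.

d ≈ 0.544 in

L_e = K·L = 1 × 14.9 = 14.90 in
Required I = P_cr·L_e²/(π²E) = 3.200×10^3 × 14.90² / (π² × 1.67×10^7) = 4.310×10^-3 in⁴
Solid circle: I = πd⁴/64  ⇒  d = (64I/π)^(1/4) = (64×4.310×10^-3/π)^(1/4) = 0.544 in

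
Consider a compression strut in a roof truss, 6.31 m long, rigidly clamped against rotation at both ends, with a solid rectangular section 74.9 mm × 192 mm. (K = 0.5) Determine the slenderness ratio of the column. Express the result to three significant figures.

Buckling occurs about the weak axis: I_min = h·b³/12 with b = 74.9 mm (the shorter side).
I_min = 192×74.9³/12 = 6.723×10^6 mm⁴
A = 1.438×10^4 mm²;  r_min = √(I/A) = √(6.723×10^6/1.438×10^4) = 21.62 mm
L_e = K·L = 0.5 × 6.31 m = 3.155 m = 3155.0 mm
λ = L_e / r_min = 3155.0 / 21.62 = 146

λ ≈ 146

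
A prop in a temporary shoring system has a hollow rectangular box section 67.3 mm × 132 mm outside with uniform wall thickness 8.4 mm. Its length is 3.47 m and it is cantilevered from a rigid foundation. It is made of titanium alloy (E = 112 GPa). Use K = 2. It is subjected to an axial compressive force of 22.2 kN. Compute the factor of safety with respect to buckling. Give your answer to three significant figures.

n ≈ 2.19

Inner dimensions: h_i = 132 − 2×8.4 = 115.2 mm, b_i = 67.3 − 2×8.4 = 50.50 mm
Weak-axis I_min = (h_o·b_o³ − h_i·b_i³)/12 with b_o = 67.3, b_i = 50.50 mm (shorter outer/inner sides).
I_min = (132×67.3³ − 115.2×50.50³)/12 = 2.117×10^6 mm⁴
I = 2.117×10^6 mm⁴ = 2.117×10^-6 m⁴
Effective length L_e = K·L = 2 × 3.47 = 6.940 m
P_cr = π²EI / L_e² = π² × 112×10⁹ × 2.117×10^-6 / 6.940² = 4.858×10^4 N
Factor of safety n = P_cr / P = 48.579 / 22.2 = 2.19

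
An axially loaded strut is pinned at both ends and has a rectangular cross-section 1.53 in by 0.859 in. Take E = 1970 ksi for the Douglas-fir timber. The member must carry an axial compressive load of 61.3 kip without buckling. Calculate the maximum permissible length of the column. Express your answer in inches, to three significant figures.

L_max ≈ 5.06 in

Buckling occurs about the weak axis: I_min = h·b³/12 with b = 0.859 in (the shorter side).
I_min = 1.53×0.859³/12 = 8.081×10^-2 in⁴
At the buckling limit P_cr = P = 6.130×10^4 lb
From P_cr = π²EI/(K·L)²:  L = (1/K)·√(π²EI/P_cr) = (1/1)·√(π²×1.97×10^6×8.081×10^-2/6.130×10^4)
L = 5.06 in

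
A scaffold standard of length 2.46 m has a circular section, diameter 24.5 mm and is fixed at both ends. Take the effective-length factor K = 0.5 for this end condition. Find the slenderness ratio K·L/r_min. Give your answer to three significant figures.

For a solid circle r = d/4 = 24.5/4 = 6.125 mm
L_e = K·L = 0.5 × 2.46 m = 1.230 m = 1230.0 mm
λ = L_e / r_min = 1230.0 / 6.125 = 201

λ ≈ 201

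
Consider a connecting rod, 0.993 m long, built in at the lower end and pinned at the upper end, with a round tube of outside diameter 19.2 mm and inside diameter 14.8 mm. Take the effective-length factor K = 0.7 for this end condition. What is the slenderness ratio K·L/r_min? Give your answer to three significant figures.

λ ≈ 115

d_o = 19.2 mm, d_i = 14.8 mm
I = π(d_o⁴ − d_i⁴)/64 = π(19.2⁴ − 14.80⁴)/64 = 4.316×10^3 mm⁴
A = 117.5 mm²;  r_min = √(I/A) = √(4.316×10^3/117.5) = 6.061 mm
L_e = K·L = 0.7 × 0.993 m = 0.6951 m = 695.10 mm
λ = L_e / r_min = 695.10 / 6.061 = 115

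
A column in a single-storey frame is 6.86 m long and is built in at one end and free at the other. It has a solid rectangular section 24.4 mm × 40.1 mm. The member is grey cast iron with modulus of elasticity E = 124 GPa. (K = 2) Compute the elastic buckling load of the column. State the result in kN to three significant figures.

P_cr ≈ 0.316 kN

Buckling occurs about the weak axis: I_min = h·b³/12 with b = 24.4 mm (the shorter side).
I_min = 40.1×24.4³/12 = 4.854×10^4 mm⁴
I = 4.854×10^4 mm⁴ = 4.854×10^-8 m⁴
Effective length L_e = K·L = 2 × 6.86 = 13.72 m
P_cr = π²EI / L_e² = π² × 124×10⁹ × 4.854×10^-8 / 13.72² = 315.6 N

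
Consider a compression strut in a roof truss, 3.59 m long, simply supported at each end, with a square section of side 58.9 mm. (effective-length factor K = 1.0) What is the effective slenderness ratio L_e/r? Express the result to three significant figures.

For a square r = a/√12 = 58.9/√12 = 17.00 mm
L_e = K·L = 1 × 3.59 m = 3.590 m = 3590.0 mm
λ = L_e / r_min = 3590.0 / 17.00 = 211

λ ≈ 211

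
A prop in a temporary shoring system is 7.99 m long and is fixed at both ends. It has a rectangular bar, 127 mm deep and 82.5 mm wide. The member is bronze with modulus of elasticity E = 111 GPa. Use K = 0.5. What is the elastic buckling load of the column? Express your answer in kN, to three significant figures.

Buckling occurs about the weak axis: I_min = h·b³/12 with b = 82.5 mm (the shorter side).
I_min = 127×82.5³/12 = 5.943×10^6 mm⁴
I = 5.943×10^6 mm⁴ = 5.943×10^-6 m⁴
Effective length L_e = K·L = 0.5 × 7.99 = 3.995 m
P_cr = π²EI / L_e² = π² × 111×10⁹ × 5.943×10^-6 / 3.995² = 4.079×10^5 N

P_cr ≈ 408 kN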